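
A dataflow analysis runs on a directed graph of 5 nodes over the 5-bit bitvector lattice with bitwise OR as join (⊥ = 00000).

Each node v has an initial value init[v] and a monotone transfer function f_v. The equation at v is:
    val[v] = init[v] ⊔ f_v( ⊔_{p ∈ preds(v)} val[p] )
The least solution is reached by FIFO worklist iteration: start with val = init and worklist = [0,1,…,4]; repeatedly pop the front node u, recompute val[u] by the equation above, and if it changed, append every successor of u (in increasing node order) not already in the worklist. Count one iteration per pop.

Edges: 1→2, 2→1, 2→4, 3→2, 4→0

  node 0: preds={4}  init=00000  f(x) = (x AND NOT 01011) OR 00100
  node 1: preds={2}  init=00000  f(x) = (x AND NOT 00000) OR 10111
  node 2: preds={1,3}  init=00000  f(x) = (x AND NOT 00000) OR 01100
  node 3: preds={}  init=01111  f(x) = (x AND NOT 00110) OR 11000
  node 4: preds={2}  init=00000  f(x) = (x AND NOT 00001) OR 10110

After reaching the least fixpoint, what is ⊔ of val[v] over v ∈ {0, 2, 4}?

Trace (8 dequeues):
  [1] u=0 | in 00000 | out 00100 | prev 00000 | push {}
  [2] u=1 | in 00000 | out 10111 | prev 00000 | push {}
  [3] u=2 | in 11111 | out 11111 | prev 00000 | push {1}
  [4] u=3 | in 00000 | out 11111 | prev 01111 | push {2}
  [5] u=4 | in 11111 | out 11110 | prev 00000 | push {0}
  [6] u=1 | in 11111 | out 11111 | prev 10111 | push {}
  [7] u=2 | in 11111 | out 11111 | ==
  [8] u=0 | in 11110 | out 10100 | prev 00100 | push {}

Converged values:
  [0] 10100
  [1] 11111
  [2] 11111
  [3] 11111
  [4] 11110

11111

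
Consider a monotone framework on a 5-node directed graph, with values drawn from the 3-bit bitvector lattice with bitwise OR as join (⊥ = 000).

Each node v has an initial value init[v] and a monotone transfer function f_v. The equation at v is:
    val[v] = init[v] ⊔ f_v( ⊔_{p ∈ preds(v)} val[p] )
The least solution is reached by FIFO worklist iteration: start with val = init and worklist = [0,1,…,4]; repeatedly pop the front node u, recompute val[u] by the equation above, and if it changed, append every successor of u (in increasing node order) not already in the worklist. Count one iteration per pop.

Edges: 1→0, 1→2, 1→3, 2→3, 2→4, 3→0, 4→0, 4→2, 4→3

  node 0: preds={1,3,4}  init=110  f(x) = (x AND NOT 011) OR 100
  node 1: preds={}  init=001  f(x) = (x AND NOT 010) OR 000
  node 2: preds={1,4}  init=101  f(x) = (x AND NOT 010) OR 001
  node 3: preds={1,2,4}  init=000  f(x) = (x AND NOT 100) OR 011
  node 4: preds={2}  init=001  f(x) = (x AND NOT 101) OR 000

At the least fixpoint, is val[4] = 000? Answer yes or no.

no

Trace (6 dequeues):
  [1] u=0 | in 001 | out 110 | ==
  [2] u=1 | in 000 | out 001 | ==
  [3] u=2 | in 001 | out 101 | ==
  [4] u=3 | in 101 | out 011 | prev 000 | push {0}
  [5] u=4 | in 101 | out 001 | ==
  [6] u=0 | in 011 | out 110 | ==

Converged values:
  [0] 110
  [1] 001
  [2] 101
  [3] 011
  [4] 001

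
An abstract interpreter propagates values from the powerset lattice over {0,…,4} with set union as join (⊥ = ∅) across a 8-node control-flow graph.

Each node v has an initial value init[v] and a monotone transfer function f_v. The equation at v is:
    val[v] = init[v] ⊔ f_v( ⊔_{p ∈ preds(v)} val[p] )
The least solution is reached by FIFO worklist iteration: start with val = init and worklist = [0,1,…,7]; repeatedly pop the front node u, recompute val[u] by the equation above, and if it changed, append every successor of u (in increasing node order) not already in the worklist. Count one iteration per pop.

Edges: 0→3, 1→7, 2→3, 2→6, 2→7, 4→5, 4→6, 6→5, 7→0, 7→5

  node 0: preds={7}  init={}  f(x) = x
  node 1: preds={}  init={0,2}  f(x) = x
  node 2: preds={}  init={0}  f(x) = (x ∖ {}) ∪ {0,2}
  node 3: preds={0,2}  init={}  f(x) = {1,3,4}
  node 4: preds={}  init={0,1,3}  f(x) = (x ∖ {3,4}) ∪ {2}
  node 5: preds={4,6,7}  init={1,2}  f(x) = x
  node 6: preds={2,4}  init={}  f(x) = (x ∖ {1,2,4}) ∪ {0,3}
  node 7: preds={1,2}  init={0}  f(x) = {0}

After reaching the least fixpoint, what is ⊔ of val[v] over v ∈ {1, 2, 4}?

Trace (9 dequeues):
  [1] u=0 | in {0} | out {0} | prev {} | push {}
  [2] u=1 | in {} | out {0,2} | ==
  [3] u=2 | in {} | out {0,2} | prev {0} | push {}
  [4] u=3 | in {0,2} | out {1,3,4} | prev {} | push {}
  [5] u=4 | in {} | out {0,1,2,3} | prev {0,1,3} | push {}
  [6] u=5 | in {0,1,2,3} | out {0,1,2,3} | prev {1,2} | push {}
  [7] u=6 | in {0,1,2,3} | out {0,3} | prev {} | push {5}
  [8] u=7 | in {0,2} | out {0} | ==
  [9] u=5 | in {0,1,2,3} | out {0,1,2,3} | ==

Converged values:
  [0] {0}
  [1] {0,2}
  [2] {0,2}
  [3] {1,3,4}
  [4] {0,1,2,3}
  [5] {0,1,2,3}
  [6] {0,3}
  [7] {0}

{0,1,2,3}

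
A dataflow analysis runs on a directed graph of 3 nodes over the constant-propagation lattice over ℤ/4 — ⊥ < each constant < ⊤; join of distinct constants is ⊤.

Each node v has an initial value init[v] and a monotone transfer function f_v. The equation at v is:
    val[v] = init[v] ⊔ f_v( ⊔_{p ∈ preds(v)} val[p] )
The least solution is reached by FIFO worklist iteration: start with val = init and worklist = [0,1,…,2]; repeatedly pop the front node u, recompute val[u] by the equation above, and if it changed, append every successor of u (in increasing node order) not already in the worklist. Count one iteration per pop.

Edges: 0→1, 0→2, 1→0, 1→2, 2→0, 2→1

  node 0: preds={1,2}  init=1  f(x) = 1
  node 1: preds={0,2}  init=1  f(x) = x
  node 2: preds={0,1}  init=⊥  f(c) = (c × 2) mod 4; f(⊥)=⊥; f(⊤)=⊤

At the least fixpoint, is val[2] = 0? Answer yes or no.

no

Iteration log — 9 steps:
  step 1. node 0  ⊔preds=1  new=1  stable
  step 2. node 1  ⊔preds=1  new=1  stable
  step 3. node 2  ⊔preds=1  new=2  old=⊥  +wl: 0,1
  step 4. node 0  ⊔preds=⊤  new=1  stable
  step 5. node 1  ⊔preds=⊤  new=⊤  old=1  +wl: 0,2
  step 6. node 0  ⊔preds=⊤  new=1  stable
  step 7. node 2  ⊔preds=⊤  new=⊤  old=2  +wl: 0,1
  step 8. node 0  ⊔preds=⊤  new=1  stable
  step 9. node 1  ⊔preds=⊤  new=⊤  stable

Least fixpoint reached:
  node 0: 1
  node 1: ⊤
  node 2: ⊤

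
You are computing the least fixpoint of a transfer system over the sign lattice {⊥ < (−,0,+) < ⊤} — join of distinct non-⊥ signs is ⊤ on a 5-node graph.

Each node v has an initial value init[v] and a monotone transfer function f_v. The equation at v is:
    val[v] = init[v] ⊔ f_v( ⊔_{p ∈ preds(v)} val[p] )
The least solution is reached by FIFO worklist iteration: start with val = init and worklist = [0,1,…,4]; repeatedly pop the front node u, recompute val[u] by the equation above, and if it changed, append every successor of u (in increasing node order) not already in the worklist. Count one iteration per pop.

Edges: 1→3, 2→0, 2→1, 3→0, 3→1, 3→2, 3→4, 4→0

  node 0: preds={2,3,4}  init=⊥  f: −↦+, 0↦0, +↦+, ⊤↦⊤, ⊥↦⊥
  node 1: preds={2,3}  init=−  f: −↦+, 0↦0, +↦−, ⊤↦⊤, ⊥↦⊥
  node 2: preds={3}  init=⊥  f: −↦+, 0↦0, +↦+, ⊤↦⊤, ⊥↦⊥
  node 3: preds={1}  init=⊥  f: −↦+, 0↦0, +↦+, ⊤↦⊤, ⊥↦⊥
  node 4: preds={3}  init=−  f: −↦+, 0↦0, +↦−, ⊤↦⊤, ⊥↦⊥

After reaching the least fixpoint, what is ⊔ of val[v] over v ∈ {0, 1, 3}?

⊤

Trace (10 dequeues):
  [1] u=0 | in − | out + | prev ⊥ | push {}
  [2] u=1 | in ⊥ | out − | ==
  [3] u=2 | in ⊥ | out ⊥ | ==
  [4] u=3 | in − | out + | prev ⊥ | push {0,1,2}
  [5] u=4 | in + | out − | ==
  [6] u=0 | in ⊤ | out ⊤ | prev + | push {}
  [7] u=1 | in + | out − | ==
  [8] u=2 | in + | out + | prev ⊥ | push {0,1}
  [9] u=0 | in ⊤ | out ⊤ | ==
  [10] u=1 | in + | out − | ==

Converged values:
  [0] ⊤
  [1] −
  [2] +
  [3] +
  [4] −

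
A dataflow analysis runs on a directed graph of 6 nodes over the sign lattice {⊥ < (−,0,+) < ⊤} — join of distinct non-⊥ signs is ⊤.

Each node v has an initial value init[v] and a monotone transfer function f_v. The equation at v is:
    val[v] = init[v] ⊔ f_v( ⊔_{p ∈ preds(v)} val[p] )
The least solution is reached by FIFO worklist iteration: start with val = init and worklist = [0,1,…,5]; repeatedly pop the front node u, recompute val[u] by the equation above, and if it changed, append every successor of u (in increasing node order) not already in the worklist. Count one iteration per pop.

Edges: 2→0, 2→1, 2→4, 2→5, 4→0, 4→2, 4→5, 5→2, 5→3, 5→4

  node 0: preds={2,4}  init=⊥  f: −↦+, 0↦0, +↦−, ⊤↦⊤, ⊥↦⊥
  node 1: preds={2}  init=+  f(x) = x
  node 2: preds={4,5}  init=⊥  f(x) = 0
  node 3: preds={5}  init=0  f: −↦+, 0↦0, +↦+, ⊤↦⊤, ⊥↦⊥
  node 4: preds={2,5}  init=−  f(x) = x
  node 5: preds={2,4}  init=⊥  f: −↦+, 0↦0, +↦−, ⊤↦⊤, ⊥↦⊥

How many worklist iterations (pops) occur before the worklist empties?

11

Iteration log — 11 steps:
  step 1. node 0  ⊔preds=−  new=+  old=⊥  +wl: 
  step 2. node 1  ⊔preds=⊥  new=+  stable
  step 3. node 2  ⊔preds=−  new=0  old=⊥  +wl: 0,1
  step 4. node 3  ⊔preds=⊥  new=0  stable
  step 5. node 4  ⊔preds=0  new=⊤  old=−  +wl: 2
  step 6. node 5  ⊔preds=⊤  new=⊤  old=⊥  +wl: 3,4
  step 7. node 0  ⊔preds=⊤  new=⊤  old=+  +wl: 
  step 8. node 1  ⊔preds=0  new=⊤  old=+  +wl: 
  step 9. node 2  ⊔preds=⊤  new=0  stable
  step 10. node 3  ⊔preds=⊤  new=⊤  old=0  +wl: 
  step 11. node 4  ⊔preds=⊤  new=⊤  stable

Least fixpoint reached:
  node 0: ⊤
  node 1: ⊤
  node 2: 0
  node 3: ⊤
  node 4: ⊤
  node 5: ⊤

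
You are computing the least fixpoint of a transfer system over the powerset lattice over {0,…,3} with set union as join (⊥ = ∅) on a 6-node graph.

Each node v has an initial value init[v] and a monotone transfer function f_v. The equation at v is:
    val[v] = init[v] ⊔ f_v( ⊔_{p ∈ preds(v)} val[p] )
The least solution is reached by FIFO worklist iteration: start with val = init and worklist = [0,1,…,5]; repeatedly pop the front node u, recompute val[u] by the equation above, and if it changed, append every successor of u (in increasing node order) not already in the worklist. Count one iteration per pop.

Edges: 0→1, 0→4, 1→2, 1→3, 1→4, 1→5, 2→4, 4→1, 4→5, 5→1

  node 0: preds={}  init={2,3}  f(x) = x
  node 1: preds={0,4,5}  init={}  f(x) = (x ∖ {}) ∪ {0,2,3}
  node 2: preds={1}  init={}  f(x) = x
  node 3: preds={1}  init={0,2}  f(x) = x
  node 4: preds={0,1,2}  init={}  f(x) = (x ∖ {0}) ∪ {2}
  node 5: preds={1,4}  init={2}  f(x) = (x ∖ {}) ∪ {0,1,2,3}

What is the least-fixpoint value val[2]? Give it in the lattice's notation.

Trace (12 dequeues):
  [1] u=0 | in {} | out {2,3} | ==
  [2] u=1 | in {2,3} | out {0,2,3} | prev {} | push {}
  [3] u=2 | in {0,2,3} | out {0,2,3} | prev {} | push {}
  [4] u=3 | in {0,2,3} | out {0,2,3} | prev {0,2} | push {}
  [5] u=4 | in {0,2,3} | out {2,3} | prev {} | push {1}
  [6] u=5 | in {0,2,3} | out {0,1,2,3} | prev {2} | push {}
  [7] u=1 | in {0,1,2,3} | out {0,1,2,3} | prev {0,2,3} | push {2,3,4,5}
  [8] u=2 | in {0,1,2,3} | out {0,1,2,3} | prev {0,2,3} | push {}
  [9] u=3 | in {0,1,2,3} | out {0,1,2,3} | prev {0,2,3} | push {}
  [10] u=4 | in {0,1,2,3} | out {1,2,3} | prev {2,3} | push {1}
  [11] u=5 | in {0,1,2,3} | out {0,1,2,3} | ==
  [12] u=1 | in {0,1,2,3} | out {0,1,2,3} | ==

Converged values:
  [0] {2,3}
  [1] {0,1,2,3}
  [2] {0,1,2,3}
  [3] {0,1,2,3}
  [4] {1,2,3}
  [5] {0,1,2,3}

{0,1,2,3}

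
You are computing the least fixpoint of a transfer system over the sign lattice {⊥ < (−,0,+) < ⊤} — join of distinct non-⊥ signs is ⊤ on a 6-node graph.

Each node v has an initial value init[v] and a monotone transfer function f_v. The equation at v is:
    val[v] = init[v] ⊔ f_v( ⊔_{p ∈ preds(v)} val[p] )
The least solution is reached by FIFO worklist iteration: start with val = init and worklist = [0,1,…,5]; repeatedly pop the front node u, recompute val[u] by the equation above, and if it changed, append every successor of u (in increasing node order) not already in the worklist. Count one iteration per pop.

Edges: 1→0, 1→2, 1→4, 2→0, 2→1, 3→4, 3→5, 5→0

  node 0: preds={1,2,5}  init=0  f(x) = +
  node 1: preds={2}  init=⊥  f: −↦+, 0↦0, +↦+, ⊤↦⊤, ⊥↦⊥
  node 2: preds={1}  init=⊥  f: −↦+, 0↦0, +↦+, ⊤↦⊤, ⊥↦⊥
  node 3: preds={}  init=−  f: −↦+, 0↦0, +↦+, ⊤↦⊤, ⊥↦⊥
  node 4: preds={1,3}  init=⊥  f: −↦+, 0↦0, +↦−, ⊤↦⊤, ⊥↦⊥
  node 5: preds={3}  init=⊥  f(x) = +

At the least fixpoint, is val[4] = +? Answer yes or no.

Worklist (7 pops):
  #1 pop 0: in=⊥ → ⊤ (was 0); enqueue []
  #2 pop 1: in=⊥ → ⊥ (no change)
  #3 pop 2: in=⊥ → ⊥ (no change)
  #4 pop 3: in=⊥ → − (no change)
  #5 pop 4: in=− → + (was ⊥); enqueue []
  #6 pop 5: in=− → + (was ⊥); enqueue [0]
  #7 pop 0: in=+ → ⊤ (no change)

Fixpoint:
  val[0] = ⊤
  val[1] = ⊥
  val[2] = ⊥
  val[3] = −
  val[4] = +
  val[5] = +

yes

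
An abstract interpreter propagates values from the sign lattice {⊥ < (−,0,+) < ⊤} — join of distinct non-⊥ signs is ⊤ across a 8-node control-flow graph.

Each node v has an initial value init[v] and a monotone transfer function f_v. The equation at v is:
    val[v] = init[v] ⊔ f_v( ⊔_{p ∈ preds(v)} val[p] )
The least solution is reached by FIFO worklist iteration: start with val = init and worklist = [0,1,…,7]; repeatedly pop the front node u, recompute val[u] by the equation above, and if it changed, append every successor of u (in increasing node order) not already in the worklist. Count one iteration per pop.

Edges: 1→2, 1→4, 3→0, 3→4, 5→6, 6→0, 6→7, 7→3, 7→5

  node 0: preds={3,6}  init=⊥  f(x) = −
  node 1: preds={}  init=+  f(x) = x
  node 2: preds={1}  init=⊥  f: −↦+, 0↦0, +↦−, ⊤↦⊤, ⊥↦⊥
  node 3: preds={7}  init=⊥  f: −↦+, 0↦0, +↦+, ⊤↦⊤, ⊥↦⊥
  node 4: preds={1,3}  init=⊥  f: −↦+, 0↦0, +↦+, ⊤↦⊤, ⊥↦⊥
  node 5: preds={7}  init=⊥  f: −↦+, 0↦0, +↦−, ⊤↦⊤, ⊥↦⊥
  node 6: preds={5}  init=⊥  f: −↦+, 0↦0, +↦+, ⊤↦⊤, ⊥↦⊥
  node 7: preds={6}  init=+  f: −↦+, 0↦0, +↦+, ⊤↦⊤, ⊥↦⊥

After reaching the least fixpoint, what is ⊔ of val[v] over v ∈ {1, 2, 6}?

Worklist (9 pops):
  #1 pop 0: in=⊥ → − (was ⊥); enqueue []
  #2 pop 1: in=⊥ → + (no change)
  #3 pop 2: in=+ → − (was ⊥); enqueue []
  #4 pop 3: in=+ → + (was ⊥); enqueue [0]
  #5 pop 4: in=+ → + (was ⊥); enqueue []
  #6 pop 5: in=+ → − (was ⊥); enqueue []
  #7 pop 6: in=− → + (was ⊥); enqueue []
  #8 pop 7: in=+ → + (no change)
  #9 pop 0: in=+ → − (no change)

Fixpoint:
  val[0] = −
  val[1] = +
  val[2] = −
  val[3] = +
  val[4] = +
  val[5] = −
  val[6] = +
  val[7] = +

⊤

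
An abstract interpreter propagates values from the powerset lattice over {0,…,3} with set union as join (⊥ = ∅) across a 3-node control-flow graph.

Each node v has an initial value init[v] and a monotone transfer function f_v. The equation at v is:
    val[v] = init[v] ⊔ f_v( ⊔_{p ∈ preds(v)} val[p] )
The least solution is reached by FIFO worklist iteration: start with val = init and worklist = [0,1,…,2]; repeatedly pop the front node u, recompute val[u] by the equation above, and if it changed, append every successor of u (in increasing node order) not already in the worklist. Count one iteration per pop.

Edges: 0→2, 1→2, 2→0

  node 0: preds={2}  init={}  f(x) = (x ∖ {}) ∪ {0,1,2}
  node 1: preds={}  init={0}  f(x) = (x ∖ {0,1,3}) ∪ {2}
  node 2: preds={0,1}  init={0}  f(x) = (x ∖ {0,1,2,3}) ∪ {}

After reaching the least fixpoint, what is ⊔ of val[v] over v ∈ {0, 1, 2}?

Worklist (3 pops):
  #1 pop 0: in={0} → {0,1,2} (was {}); enqueue []
  #2 pop 1: in={} → {0,2} (was {0}); enqueue []
  #3 pop 2: in={0,1,2} → {0} (no change)

Fixpoint:
  val[0] = {0,1,2}
  val[1] = {0,2}
  val[2] = {0}

{0,1,2}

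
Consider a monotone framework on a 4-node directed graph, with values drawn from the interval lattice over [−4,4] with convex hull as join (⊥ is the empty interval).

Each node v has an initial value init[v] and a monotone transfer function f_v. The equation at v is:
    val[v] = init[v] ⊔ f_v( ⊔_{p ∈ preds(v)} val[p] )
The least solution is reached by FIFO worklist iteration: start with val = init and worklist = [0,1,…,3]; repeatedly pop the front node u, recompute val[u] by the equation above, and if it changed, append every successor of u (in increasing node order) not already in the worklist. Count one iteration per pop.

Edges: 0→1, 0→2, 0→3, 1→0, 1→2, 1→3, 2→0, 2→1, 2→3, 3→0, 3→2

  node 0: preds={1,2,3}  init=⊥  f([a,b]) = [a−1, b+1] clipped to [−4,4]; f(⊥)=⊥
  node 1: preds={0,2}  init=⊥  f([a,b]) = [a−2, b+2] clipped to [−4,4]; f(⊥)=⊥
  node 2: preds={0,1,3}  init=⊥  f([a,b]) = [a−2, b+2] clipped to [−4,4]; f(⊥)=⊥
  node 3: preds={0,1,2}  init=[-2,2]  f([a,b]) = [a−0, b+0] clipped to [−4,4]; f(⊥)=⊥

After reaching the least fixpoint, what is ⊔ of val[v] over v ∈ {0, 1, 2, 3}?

[-4,4]

Worklist (8 pops):
  #1 pop 0: in=[-2,2] → [-3,3] (was ⊥); enqueue []
  #2 pop 1: in=[-3,3] → [-4,4] (was ⊥); enqueue [0]
  #3 pop 2: in=[-4,4] → [-4,4] (was ⊥); enqueue [1]
  #4 pop 3: in=[-4,4] → [-4,4] (was [-2,2]); enqueue [2]
  #5 pop 0: in=[-4,4] → [-4,4] (was [-3,3]); enqueue [3]
  #6 pop 1: in=[-4,4] → [-4,4] (no change)
  #7 pop 2: in=[-4,4] → [-4,4] (no change)
  #8 pop 3: in=[-4,4] → [-4,4] (no change)

Fixpoint:
  val[0] = [-4,4]
  val[1] = [-4,4]
  val[2] = [-4,4]
  val[3] = [-4,4]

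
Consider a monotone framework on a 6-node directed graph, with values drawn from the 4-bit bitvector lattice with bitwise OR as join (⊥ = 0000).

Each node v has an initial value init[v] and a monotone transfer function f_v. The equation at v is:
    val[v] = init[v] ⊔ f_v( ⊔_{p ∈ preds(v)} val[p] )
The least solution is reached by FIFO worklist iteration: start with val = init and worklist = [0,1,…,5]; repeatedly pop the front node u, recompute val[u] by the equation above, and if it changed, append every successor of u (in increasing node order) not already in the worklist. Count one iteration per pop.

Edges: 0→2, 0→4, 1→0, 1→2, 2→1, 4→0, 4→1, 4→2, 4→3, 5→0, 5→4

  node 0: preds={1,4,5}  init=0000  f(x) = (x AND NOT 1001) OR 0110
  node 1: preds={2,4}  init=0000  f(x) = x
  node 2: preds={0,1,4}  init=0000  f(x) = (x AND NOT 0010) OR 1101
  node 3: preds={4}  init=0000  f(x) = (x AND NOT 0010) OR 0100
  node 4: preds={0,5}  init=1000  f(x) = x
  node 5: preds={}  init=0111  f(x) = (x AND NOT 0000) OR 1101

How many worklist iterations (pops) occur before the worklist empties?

12

Trace (12 dequeues):
  [1] u=0 | in 1111 | out 0110 | prev 0000 | push {}
  [2] u=1 | in 1000 | out 1000 | prev 0000 | push {0}
  [3] u=2 | in 1110 | out 1101 | prev 0000 | push {1}
  [4] u=3 | in 1000 | out 1100 | prev 0000 | push {}
  [5] u=4 | in 0111 | out 1111 | prev 1000 | push {2,3}
  [6] u=5 | in 0000 | out 1111 | prev 0111 | push {4}
  [7] u=0 | in 1111 | out 0110 | ==
  [8] u=1 | in 1111 | out 1111 | prev 1000 | push {0}
  [9] u=2 | in 1111 | out 1101 | ==
  [10] u=3 | in 1111 | out 1101 | prev 1100 | push {}
  [11] u=4 | in 1111 | out 1111 | ==
  [12] u=0 | in 1111 | out 0110 | ==

Converged values:
  [0] 0110
  [1] 1111
  [2] 1101
  [3] 1101
  [4] 1111
  [5] 1111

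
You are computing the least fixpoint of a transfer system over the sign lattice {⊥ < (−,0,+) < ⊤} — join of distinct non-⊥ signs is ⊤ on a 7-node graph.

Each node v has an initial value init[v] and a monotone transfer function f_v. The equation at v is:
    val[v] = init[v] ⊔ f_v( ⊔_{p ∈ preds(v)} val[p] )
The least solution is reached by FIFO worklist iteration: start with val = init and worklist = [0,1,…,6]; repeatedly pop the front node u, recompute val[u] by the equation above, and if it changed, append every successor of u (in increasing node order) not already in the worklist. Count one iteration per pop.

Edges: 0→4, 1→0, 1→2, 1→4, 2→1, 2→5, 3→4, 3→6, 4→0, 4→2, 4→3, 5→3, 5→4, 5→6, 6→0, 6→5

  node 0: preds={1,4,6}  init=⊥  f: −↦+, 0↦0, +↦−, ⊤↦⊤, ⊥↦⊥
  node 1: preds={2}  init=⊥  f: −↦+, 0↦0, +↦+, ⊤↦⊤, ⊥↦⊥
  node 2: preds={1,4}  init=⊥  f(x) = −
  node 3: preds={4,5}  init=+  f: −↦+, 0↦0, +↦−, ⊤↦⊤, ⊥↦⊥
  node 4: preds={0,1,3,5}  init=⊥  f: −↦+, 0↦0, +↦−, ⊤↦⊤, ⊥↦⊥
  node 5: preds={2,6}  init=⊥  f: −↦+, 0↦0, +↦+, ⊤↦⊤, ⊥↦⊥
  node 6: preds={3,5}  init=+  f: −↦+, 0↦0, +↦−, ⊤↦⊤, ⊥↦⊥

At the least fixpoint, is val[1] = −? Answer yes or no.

Worklist (14 pops):
  #1 pop 0: in=+ → − (was ⊥); enqueue []
  #2 pop 1: in=⊥ → ⊥ (no change)
  #3 pop 2: in=⊥ → − (was ⊥); enqueue [1]
  #4 pop 3: in=⊥ → + (no change)
  #5 pop 4: in=⊤ → ⊤ (was ⊥); enqueue [0,2,3]
  #6 pop 5: in=⊤ → ⊤ (was ⊥); enqueue [4]
  #7 pop 6: in=⊤ → ⊤ (was +); enqueue [5]
  #8 pop 1: in=− → + (was ⊥); enqueue []
  #9 pop 0: in=⊤ → ⊤ (was −); enqueue []
  #10 pop 2: in=⊤ → − (no change)
  #11 pop 3: in=⊤ → ⊤ (was +); enqueue [6]
  #12 pop 4: in=⊤ → ⊤ (no change)
  #13 pop 5: in=⊤ → ⊤ (no change)
  #14 pop 6: in=⊤ → ⊤ (no change)

Fixpoint:
  val[0] = ⊤
  val[1] = +
  val[2] = −
  val[3] = ⊤
  val[4] = ⊤
  val[5] = ⊤
  val[6] = ⊤

no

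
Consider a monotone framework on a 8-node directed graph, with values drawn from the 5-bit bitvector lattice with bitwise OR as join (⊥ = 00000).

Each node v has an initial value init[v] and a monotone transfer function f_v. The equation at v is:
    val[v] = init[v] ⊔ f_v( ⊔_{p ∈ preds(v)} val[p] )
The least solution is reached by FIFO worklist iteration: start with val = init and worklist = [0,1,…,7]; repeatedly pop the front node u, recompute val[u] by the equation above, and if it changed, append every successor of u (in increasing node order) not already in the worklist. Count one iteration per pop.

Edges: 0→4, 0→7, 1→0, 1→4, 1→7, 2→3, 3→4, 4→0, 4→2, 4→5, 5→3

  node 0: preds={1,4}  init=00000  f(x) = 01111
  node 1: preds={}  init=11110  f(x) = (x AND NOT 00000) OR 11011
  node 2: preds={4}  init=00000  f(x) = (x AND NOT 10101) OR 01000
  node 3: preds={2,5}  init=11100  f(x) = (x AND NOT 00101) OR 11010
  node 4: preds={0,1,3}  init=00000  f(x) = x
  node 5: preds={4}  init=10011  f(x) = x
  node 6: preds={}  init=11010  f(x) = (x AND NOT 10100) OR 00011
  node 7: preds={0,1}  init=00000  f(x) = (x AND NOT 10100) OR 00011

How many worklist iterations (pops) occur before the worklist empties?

11

Worklist (11 pops):
  #1 pop 0: in=11110 → 01111 (was 00000); enqueue []
  #2 pop 1: in=00000 → 11111 (was 11110); enqueue [0]
  #3 pop 2: in=00000 → 01000 (was 00000); enqueue []
  #4 pop 3: in=11011 → 11110 (was 11100); enqueue []
  #5 pop 4: in=11111 → 11111 (was 00000); enqueue [2]
  #6 pop 5: in=11111 → 11111 (was 10011); enqueue [3]
  #7 pop 6: in=00000 → 11011 (was 11010); enqueue []
  #8 pop 7: in=11111 → 01011 (was 00000); enqueue []
  #9 pop 0: in=11111 → 01111 (no change)
  #10 pop 2: in=11111 → 01010 (was 01000); enqueue []
  #11 pop 3: in=11111 → 11110 (no change)

Fixpoint:
  val[0] = 01111
  val[1] = 11111
  val[2] = 01010
  val[3] = 11110
  val[4] = 11111
  val[5] = 11111
  val[6] = 11011
  val[7] = 01011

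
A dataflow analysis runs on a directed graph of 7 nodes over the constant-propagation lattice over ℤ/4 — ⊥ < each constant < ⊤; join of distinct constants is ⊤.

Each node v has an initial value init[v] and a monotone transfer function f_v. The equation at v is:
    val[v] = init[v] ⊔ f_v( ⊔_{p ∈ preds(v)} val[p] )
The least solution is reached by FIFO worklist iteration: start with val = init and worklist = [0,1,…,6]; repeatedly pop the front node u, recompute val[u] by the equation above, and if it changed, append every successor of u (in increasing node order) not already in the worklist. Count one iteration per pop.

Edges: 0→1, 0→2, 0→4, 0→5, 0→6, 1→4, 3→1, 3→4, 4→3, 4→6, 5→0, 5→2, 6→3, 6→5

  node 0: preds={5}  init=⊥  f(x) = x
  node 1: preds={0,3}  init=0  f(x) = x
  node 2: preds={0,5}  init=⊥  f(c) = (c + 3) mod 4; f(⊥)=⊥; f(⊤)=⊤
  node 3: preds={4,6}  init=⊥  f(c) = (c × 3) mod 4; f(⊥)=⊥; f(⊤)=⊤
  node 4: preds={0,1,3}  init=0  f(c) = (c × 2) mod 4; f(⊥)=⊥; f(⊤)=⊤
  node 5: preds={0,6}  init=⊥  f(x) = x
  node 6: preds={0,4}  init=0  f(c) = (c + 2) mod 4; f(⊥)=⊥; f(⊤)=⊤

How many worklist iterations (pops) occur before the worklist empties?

Worklist (22 pops):
  #1 pop 0: in=⊥ → ⊥ (no change)
  #2 pop 1: in=⊥ → 0 (no change)
  #3 pop 2: in=⊥ → ⊥ (no change)
  #4 pop 3: in=0 → 0 (was ⊥); enqueue [1]
  #5 pop 4: in=0 → 0 (no change)
  #6 pop 5: in=0 → 0 (was ⊥); enqueue [0,2]
  #7 pop 6: in=0 → ⊤ (was 0); enqueue [3,5]
  #8 pop 1: in=0 → 0 (no change)
  #9 pop 0: in=0 → 0 (was ⊥); enqueue [1,4,6]
  #10 pop 2: in=0 → 3 (was ⊥); enqueue []
  #11 pop 3: in=⊤ → ⊤ (was 0); enqueue []
  #12 pop 5: in=⊤ → ⊤ (was 0); enqueue [0,2]
  #13 pop 1: in=⊤ → ⊤ (was 0); enqueue []
  #14 pop 4: in=⊤ → ⊤ (was 0); enqueue [3]
  #15 pop 6: in=⊤ → ⊤ (no change)
  #16 pop 0: in=⊤ → ⊤ (was 0); enqueue [1,4,5,6]
  #17 pop 2: in=⊤ → ⊤ (was 3); enqueue []
  #18 pop 3: in=⊤ → ⊤ (no change)
  #19 pop 1: in=⊤ → ⊤ (no change)
  #20 pop 4: in=⊤ → ⊤ (no change)
  #21 pop 5: in=⊤ → ⊤ (no change)
  #22 pop 6: in=⊤ → ⊤ (no change)

Fixpoint:
  val[0] = ⊤
  val[1] = ⊤
  val[2] = ⊤
  val[3] = ⊤
  val[4] = ⊤
  val[5] = ⊤
  val[6] = ⊤

22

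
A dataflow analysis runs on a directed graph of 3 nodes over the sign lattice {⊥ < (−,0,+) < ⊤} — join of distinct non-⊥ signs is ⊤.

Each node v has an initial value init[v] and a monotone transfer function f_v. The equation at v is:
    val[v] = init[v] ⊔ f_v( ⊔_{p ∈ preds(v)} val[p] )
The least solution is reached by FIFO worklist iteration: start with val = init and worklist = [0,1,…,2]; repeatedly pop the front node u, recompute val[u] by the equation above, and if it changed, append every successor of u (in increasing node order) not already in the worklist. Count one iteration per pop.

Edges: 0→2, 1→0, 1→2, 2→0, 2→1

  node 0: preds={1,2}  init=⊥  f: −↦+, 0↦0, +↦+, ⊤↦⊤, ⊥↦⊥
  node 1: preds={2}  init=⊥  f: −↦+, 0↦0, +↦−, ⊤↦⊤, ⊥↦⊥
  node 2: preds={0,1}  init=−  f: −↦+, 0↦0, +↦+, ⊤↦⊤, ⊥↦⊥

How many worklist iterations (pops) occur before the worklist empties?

7

Iteration log — 7 steps:
  step 1. node 0  ⊔preds=−  new=+  old=⊥  +wl: 
  step 2. node 1  ⊔preds=−  new=+  old=⊥  +wl: 0
  step 3. node 2  ⊔preds=+  new=⊤  old=−  +wl: 1
  step 4. node 0  ⊔preds=⊤  new=⊤  old=+  +wl: 2
  step 5. node 1  ⊔preds=⊤  new=⊤  old=+  +wl: 0
  step 6. node 2  ⊔preds=⊤  new=⊤  stable
  step 7. node 0  ⊔preds=⊤  new=⊤  stable

Least fixpoint reached:
  node 0: ⊤
  node 1: ⊤
  node 2: ⊤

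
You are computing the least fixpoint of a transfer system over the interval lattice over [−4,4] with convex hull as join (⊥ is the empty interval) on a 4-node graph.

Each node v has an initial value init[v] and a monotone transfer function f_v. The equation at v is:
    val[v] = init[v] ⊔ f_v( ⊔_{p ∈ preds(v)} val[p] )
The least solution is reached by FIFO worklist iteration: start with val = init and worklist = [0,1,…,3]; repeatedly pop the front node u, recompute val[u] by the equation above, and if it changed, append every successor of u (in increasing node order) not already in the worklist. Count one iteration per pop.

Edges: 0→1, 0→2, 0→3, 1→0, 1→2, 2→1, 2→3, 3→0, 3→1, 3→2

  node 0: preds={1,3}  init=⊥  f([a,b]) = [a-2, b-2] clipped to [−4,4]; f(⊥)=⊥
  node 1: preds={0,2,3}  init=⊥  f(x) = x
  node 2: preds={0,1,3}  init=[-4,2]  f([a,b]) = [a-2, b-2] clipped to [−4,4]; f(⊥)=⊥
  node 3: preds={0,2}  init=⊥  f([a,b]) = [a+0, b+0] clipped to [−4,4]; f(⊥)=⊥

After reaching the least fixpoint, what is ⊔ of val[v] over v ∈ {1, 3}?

Iteration log — 8 steps:
  step 1. node 0  ⊔preds=⊥  new=⊥  stable
  step 2. node 1  ⊔preds=[-4,2]  new=[-4,2]  old=⊥  +wl: 0
  step 3. node 2  ⊔preds=[-4,2]  new=[-4,2]  stable
  step 4. node 3  ⊔preds=[-4,2]  new=[-4,2]  old=⊥  +wl: 1,2
  step 5. node 0  ⊔preds=[-4,2]  new=[-4,0]  old=⊥  +wl: 3
  step 6. node 1  ⊔preds=[-4,2]  new=[-4,2]  stable
  step 7. node 2  ⊔preds=[-4,2]  new=[-4,2]  stable
  step 8. node 3  ⊔preds=[-4,2]  new=[-4,2]  stable

Least fixpoint reached:
  node 0: [-4,0]
  node 1: [-4,2]
  node 2: [-4,2]
  node 3: [-4,2]

[-4,2]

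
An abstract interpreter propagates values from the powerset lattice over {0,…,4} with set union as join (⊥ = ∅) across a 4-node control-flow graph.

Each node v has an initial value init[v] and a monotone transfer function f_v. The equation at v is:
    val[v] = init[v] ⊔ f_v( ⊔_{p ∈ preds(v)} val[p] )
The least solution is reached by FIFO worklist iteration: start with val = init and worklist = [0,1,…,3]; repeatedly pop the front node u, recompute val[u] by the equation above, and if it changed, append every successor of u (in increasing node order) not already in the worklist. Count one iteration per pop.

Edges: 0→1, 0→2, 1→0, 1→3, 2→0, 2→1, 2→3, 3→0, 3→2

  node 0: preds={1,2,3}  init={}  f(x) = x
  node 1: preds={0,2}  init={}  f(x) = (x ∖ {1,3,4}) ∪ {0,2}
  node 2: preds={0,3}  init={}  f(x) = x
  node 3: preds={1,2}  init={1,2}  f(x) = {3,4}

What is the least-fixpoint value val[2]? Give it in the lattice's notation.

{0,1,2,3,4}

Worklist (10 pops):
  #1 pop 0: in={1,2} → {1,2} (was {}); enqueue []
  #2 pop 1: in={1,2} → {0,2} (was {}); enqueue [0]
  #3 pop 2: in={1,2} → {1,2} (was {}); enqueue [1]
  #4 pop 3: in={0,1,2} → {1,2,3,4} (was {1,2}); enqueue [2]
  #5 pop 0: in={0,1,2,3,4} → {0,1,2,3,4} (was {1,2}); enqueue []
  #6 pop 1: in={0,1,2,3,4} → {0,2} (no change)
  #7 pop 2: in={0,1,2,3,4} → {0,1,2,3,4} (was {1,2}); enqueue [0,1,3]
  #8 pop 0: in={0,1,2,3,4} → {0,1,2,3,4} (no change)
  #9 pop 1: in={0,1,2,3,4} → {0,2} (no change)
  #10 pop 3: in={0,1,2,3,4} → {1,2,3,4} (no change)

Fixpoint:
  val[0] = {0,1,2,3,4}
  val[1] = {0,2}
  val[2] = {0,1,2,3,4}
  val[3] = {1,2,3,4}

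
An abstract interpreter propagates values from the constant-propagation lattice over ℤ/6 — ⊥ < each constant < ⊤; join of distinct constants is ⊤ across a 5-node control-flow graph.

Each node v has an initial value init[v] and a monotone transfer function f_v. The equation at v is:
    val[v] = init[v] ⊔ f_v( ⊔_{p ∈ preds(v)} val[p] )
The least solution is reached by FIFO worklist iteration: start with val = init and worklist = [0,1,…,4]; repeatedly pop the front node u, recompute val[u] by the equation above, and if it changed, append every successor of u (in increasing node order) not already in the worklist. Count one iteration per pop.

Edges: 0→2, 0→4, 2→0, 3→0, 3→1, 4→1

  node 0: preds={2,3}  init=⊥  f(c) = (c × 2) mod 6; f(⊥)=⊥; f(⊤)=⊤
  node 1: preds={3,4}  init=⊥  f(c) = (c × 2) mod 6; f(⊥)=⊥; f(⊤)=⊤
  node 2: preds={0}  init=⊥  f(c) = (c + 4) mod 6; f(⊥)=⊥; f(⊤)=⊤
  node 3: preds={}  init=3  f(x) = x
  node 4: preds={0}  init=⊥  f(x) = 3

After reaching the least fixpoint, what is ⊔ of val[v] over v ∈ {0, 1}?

Iteration log — 10 steps:
  step 1. node 0  ⊔preds=3  new=0  old=⊥  +wl: 
  step 2. node 1  ⊔preds=3  new=0  old=⊥  +wl: 
  step 3. node 2  ⊔preds=0  new=4  old=⊥  +wl: 0
  step 4. node 3  ⊔preds=⊥  new=3  stable
  step 5. node 4  ⊔preds=0  new=3  old=⊥  +wl: 1
  step 6. node 0  ⊔preds=⊤  new=⊤  old=0  +wl: 2,4
  step 7. node 1  ⊔preds=3  new=0  stable
  step 8. node 2  ⊔preds=⊤  new=⊤  old=4  +wl: 0
  step 9. node 4  ⊔preds=⊤  new=3  stable
  step 10. node 0  ⊔preds=⊤  new=⊤  stable

Least fixpoint reached:
  node 0: ⊤
  node 1: 0
  node 2: ⊤
  node 3: 3
  node 4: 3

⊤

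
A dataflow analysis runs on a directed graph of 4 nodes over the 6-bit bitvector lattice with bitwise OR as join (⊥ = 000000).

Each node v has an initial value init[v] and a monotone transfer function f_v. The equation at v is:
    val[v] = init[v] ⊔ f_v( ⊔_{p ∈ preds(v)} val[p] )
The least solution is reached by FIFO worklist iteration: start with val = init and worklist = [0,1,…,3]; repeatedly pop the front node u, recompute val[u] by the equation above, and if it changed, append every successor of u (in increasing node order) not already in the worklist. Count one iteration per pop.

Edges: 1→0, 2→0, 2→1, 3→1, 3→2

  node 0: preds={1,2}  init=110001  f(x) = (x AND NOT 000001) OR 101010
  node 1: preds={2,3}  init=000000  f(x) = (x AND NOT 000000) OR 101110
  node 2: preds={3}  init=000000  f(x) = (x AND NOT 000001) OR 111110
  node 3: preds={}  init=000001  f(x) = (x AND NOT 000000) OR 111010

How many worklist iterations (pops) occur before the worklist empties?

Trace (8 dequeues):
  [1] u=0 | in 000000 | out 111011 | prev 110001 | push {}
  [2] u=1 | in 000001 | out 101111 | prev 000000 | push {0}
  [3] u=2 | in 000001 | out 111110 | prev 000000 | push {1}
  [4] u=3 | in 000000 | out 111011 | prev 000001 | push {2}
  [5] u=0 | in 111111 | out 111111 | prev 111011 | push {}
  [6] u=1 | in 111111 | out 111111 | prev 101111 | push {0}
  [7] u=2 | in 111011 | out 111110 | ==
  [8] u=0 | in 111111 | out 111111 | ==

Converged values:
  [0] 111111
  [1] 111111
  [2] 111110
  [3] 111011

8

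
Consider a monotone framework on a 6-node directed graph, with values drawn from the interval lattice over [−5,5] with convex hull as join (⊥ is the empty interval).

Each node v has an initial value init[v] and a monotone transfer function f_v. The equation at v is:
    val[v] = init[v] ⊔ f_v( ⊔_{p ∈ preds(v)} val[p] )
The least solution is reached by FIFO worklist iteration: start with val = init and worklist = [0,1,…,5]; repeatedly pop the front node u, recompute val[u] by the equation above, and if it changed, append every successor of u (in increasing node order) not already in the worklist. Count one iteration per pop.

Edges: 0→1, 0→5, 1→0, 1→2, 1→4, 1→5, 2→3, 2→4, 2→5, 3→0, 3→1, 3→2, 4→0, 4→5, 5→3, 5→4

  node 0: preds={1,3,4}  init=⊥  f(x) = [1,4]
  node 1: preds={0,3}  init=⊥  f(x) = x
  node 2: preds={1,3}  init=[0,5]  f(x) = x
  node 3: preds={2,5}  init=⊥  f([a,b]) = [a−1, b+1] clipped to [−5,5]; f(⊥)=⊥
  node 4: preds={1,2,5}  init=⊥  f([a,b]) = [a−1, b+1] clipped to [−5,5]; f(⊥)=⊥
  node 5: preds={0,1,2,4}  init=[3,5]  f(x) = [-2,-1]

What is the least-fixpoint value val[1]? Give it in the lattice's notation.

Iteration log — 33 steps:
  step 1. node 0  ⊔preds=⊥  new=[1,4]  old=⊥  +wl: 
  step 2. node 1  ⊔preds=[1,4]  new=[1,4]  old=⊥  +wl: 0
  step 3. node 2  ⊔preds=[1,4]  new=[0,5]  stable
  step 4. node 3  ⊔preds=[0,5]  new=[-1,5]  old=⊥  +wl: 1,2
  step 5. node 4  ⊔preds=[0,5]  new=[-1,5]  old=⊥  +wl: 
  step 6. node 5  ⊔preds=[-1,5]  new=[-2,5]  old=[3,5]  +wl: 3,4
  step 7. node 0  ⊔preds=[-1,5]  new=[1,4]  stable
  step 8. node 1  ⊔preds=[-1,5]  new=[-1,5]  old=[1,4]  +wl: 0,5
  step 9. node 2  ⊔preds=[-1,5]  new=[-1,5]  old=[0,5]  +wl: 
  step 10. node 3  ⊔preds=[-2,5]  new=[-3,5]  old=[-1,5]  +wl: 1,2
  step 11. node 4  ⊔preds=[-2,5]  new=[-3,5]  old=[-1,5]  +wl: 
  step 12. node 0  ⊔preds=[-3,5]  new=[1,4]  stable
  step 13. node 5  ⊔preds=[-3,5]  new=[-2,5]  stable
  step 14. node 1  ⊔preds=[-3,5]  new=[-3,5]  old=[-1,5]  +wl: 0,4,5
  step 15. node 2  ⊔preds=[-3,5]  new=[-3,5]  old=[-1,5]  +wl: 3
  step 16. node 0  ⊔preds=[-3,5]  new=[1,4]  stable
  step 17. node 4  ⊔preds=[-3,5]  new=[-4,5]  old=[-3,5]  +wl: 0
  step 18. node 5  ⊔preds=[-4,5]  new=[-2,5]  stable
  step 19. node 3  ⊔preds=[-3,5]  new=[-4,5]  old=[-3,5]  +wl: 1,2
  step 20. node 0  ⊔preds=[-4,5]  new=[1,4]  stable
  step 21. node 1  ⊔preds=[-4,5]  new=[-4,5]  old=[-3,5]  +wl: 0,4,5
  step 22. node 2  ⊔preds=[-4,5]  new=[-4,5]  old=[-3,5]  +wl: 3
  step 23. node 0  ⊔preds=[-4,5]  new=[1,4]  stable
  step 24. node 4  ⊔preds=[-4,5]  new=[-5,5]  old=[-4,5]  +wl: 0
  step 25. node 5  ⊔preds=[-5,5]  new=[-2,5]  stable
  step 26. node 3  ⊔preds=[-4,5]  new=[-5,5]  old=[-4,5]  +wl: 1,2
  step 27. node 0  ⊔preds=[-5,5]  new=[1,4]  stable
  step 28. node 1  ⊔preds=[-5,5]  new=[-5,5]  old=[-4,5]  +wl: 0,4,5
  step 29. node 2  ⊔preds=[-5,5]  new=[-5,5]  old=[-4,5]  +wl: 3
  step 30. node 0  ⊔preds=[-5,5]  new=[1,4]  stable
  step 31. node 4  ⊔preds=[-5,5]  new=[-5,5]  stable
  step 32. node 5  ⊔preds=[-5,5]  new=[-2,5]  stable
  step 33. node 3  ⊔preds=[-5,5]  new=[-5,5]  stable

Least fixpoint reached:
  node 0: [1,4]
  node 1: [-5,5]
  node 2: [-5,5]
  node 3: [-5,5]
  node 4: [-5,5]
  node 5: [-2,5]

[-5,5]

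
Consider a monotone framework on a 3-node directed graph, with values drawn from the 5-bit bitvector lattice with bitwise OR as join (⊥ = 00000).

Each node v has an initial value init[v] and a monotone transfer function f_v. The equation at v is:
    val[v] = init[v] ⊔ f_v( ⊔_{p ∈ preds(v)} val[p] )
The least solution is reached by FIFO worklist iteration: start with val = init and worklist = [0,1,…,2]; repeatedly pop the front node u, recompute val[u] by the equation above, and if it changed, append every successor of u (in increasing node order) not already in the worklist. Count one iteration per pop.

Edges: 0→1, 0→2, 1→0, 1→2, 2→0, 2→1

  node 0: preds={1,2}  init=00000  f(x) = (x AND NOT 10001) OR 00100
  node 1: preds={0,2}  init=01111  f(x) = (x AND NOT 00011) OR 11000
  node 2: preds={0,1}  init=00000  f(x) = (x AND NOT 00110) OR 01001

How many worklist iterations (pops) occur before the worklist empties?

Worklist (5 pops):
  #1 pop 0: in=01111 → 01110 (was 00000); enqueue []
  #2 pop 1: in=01110 → 11111 (was 01111); enqueue [0]
  #3 pop 2: in=11111 → 11001 (was 00000); enqueue [1]
  #4 pop 0: in=11111 → 01110 (no change)
  #5 pop 1: in=11111 → 11111 (no change)

Fixpoint:
  val[0] = 01110
  val[1] = 11111
  val[2] = 11001

5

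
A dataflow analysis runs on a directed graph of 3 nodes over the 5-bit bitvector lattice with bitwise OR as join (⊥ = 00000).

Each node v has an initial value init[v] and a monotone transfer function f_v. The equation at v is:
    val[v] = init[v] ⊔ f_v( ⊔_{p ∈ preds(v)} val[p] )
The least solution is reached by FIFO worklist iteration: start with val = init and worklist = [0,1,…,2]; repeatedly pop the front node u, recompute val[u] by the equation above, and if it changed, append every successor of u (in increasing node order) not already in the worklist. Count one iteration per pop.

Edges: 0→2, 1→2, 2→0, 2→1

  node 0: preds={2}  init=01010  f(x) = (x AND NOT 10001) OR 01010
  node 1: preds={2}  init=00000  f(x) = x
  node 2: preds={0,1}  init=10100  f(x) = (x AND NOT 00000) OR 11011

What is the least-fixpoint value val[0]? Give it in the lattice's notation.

01110

Worklist (6 pops):
  #1 pop 0: in=10100 → 01110 (was 01010); enqueue []
  #2 pop 1: in=10100 → 10100 (was 00000); enqueue []
  #3 pop 2: in=11110 → 11111 (was 10100); enqueue [0,1]
  #4 pop 0: in=11111 → 01110 (no change)
  #5 pop 1: in=11111 → 11111 (was 10100); enqueue [2]
  #6 pop 2: in=11111 → 11111 (no change)

Fixpoint:
  val[0] = 01110
  val[1] = 11111
  val[2] = 11111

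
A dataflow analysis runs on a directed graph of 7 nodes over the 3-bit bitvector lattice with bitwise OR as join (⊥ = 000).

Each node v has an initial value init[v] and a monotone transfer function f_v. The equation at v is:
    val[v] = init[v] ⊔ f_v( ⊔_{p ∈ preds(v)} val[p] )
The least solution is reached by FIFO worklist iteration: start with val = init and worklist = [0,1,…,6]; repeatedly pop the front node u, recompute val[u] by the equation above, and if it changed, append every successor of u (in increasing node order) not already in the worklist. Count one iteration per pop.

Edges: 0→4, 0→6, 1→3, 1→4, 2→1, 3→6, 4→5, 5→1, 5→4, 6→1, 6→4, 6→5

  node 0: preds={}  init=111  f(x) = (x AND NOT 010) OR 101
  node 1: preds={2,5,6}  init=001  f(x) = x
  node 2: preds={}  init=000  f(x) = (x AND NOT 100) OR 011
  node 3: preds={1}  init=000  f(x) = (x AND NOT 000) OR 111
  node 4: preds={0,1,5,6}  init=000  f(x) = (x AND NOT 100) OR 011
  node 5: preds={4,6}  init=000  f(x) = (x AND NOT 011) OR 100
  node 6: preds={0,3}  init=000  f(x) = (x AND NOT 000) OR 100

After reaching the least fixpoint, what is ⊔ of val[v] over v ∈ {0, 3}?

111

Trace (11 dequeues):
  [1] u=0 | in 000 | out 111 | ==
  [2] u=1 | in 000 | out 001 | ==
  [3] u=2 | in 000 | out 011 | prev 000 | push {1}
  [4] u=3 | in 001 | out 111 | prev 000 | push {}
  [5] u=4 | in 111 | out 011 | prev 000 | push {}
  [6] u=5 | in 011 | out 100 | prev 000 | push {4}
  [7] u=6 | in 111 | out 111 | prev 000 | push {5}
  [8] u=1 | in 111 | out 111 | prev 001 | push {3}
  [9] u=4 | in 111 | out 011 | ==
  [10] u=5 | in 111 | out 100 | ==
  [11] u=3 | in 111 | out 111 | ==

Converged values:
  [0] 111
  [1] 111
  [2] 011
  [3] 111
  [4] 011
  [5] 100
  [6] 111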